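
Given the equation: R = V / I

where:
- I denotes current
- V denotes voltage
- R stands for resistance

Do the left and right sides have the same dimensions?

Yes

I (current) has dimensions [I].
V (voltage) has dimensions [I^-1 L^2 M T^-3].
R (resistance) has dimensions [I^-2 L^2 M T^-3].

Left side: [I^-2 L^2 M T^-3]
Right side: [I^-2 L^2 M T^-3]

Both sides have the same dimensions, so the equation is dimensionally consistent.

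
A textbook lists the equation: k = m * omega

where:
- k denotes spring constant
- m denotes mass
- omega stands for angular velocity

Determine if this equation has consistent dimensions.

No

k (spring constant) has dimensions [M T^-2].
m (mass) has dimensions [M].
omega (angular velocity) has dimensions [T^-1].

Left side: [M T^-2]
Right side: [M T^-1]

The two sides have different dimensions, so the equation is NOT dimensionally consistent.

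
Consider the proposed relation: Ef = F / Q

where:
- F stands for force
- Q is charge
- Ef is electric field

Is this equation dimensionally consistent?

Yes

F (force) has dimensions [L M T^-2].
Q (charge) has dimensions [I T].
Ef (electric field) has dimensions [I^-1 L M T^-3].

Left side: [I^-1 L M T^-3]
Right side: [I^-1 L M T^-3]

Both sides have the same dimensions, so the equation is dimensionally consistent.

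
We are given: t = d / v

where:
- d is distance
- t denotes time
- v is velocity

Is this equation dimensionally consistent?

Yes

d (distance) has dimensions [L].
t (time) has dimensions [T].
v (velocity) has dimensions [L T^-1].

Left side: [T]
Right side: [T]

Both sides have the same dimensions, so the equation is dimensionally consistent.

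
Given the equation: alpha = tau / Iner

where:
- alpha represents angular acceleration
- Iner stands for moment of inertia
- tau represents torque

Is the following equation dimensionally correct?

Yes

alpha (angular acceleration) has dimensions [T^-2].
Iner (moment of inertia) has dimensions [L^2 M].
tau (torque) has dimensions [L^2 M T^-2].

Left side: [T^-2]
Right side: [T^-2]

Both sides have the same dimensions, so the equation is dimensionally consistent.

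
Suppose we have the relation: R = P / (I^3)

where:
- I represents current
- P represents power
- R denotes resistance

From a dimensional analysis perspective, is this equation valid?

No

I (current) has dimensions [I].
P (power) has dimensions [L^2 M T^-3].
R (resistance) has dimensions [I^-2 L^2 M T^-3].

Left side: [I^-2 L^2 M T^-3]
Right side: [I^-3 L^2 M T^-3]

The two sides have different dimensions, so the equation is NOT dimensionally consistent.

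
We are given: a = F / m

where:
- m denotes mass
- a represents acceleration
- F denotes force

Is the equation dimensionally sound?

Yes

m (mass) has dimensions [M].
a (acceleration) has dimensions [L T^-2].
F (force) has dimensions [L M T^-2].

Left side: [L T^-2]
Right side: [L T^-2]

Both sides have the same dimensions, so the equation is dimensionally consistent.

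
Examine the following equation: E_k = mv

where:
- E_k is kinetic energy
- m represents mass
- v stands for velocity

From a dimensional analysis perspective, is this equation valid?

No

E_k (kinetic energy) has dimensions [L^2 M T^-2].
m (mass) has dimensions [M].
v (velocity) has dimensions [L T^-1].

Left side: [L^2 M T^-2]
Right side: [L M T^-1]

The two sides have different dimensions, so the equation is NOT dimensionally consistent.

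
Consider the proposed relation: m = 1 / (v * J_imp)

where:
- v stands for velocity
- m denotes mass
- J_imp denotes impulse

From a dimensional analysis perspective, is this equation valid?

No

v (velocity) has dimensions [L T^-1].
m (mass) has dimensions [M].
J_imp (impulse) has dimensions [L M T^-1].

Left side: [M]
Right side: [L^-2 M^-1 T^2]

The two sides have different dimensions, so the equation is NOT dimensionally consistent.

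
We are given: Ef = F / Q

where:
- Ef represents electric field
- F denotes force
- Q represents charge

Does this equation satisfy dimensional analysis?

Yes

Ef (electric field) has dimensions [I^-1 L M T^-3].
F (force) has dimensions [L M T^-2].
Q (charge) has dimensions [I T].

Left side: [I^-1 L M T^-3]
Right side: [I^-1 L M T^-3]

Both sides have the same dimensions, so the equation is dimensionally consistent.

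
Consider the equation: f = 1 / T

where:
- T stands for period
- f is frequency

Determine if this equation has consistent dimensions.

Yes

T (period) has dimensions [T].
f (frequency) has dimensions [T^-1].

Left side: [T^-1]
Right side: [T^-1]

Both sides have the same dimensions, so the equation is dimensionally consistent.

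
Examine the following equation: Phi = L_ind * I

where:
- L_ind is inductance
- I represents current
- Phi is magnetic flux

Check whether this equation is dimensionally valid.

Yes

L_ind (inductance) has dimensions [I^-2 L^2 M T^-2].
I (current) has dimensions [I].
Phi (magnetic flux) has dimensions [I^-1 L^2 M T^-2].

Left side: [I^-1 L^2 M T^-2]
Right side: [I^-1 L^2 M T^-2]

Both sides have the same dimensions, so the equation is dimensionally consistent.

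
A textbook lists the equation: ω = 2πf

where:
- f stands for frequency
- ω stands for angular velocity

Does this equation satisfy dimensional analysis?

Yes

f (frequency) has dimensions [T^-1].
ω (angular velocity) has dimensions [T^-1].

Left side: [T^-1]
Right side: [T^-1]

Both sides have the same dimensions, so the equation is dimensionally consistent.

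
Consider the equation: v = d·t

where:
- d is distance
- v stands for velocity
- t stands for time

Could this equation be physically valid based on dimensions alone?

No

d (distance) has dimensions [L].
v (velocity) has dimensions [L T^-1].
t (time) has dimensions [T].

Left side: [L T^-1]
Right side: [L T]

The two sides have different dimensions, so the equation is NOT dimensionally consistent.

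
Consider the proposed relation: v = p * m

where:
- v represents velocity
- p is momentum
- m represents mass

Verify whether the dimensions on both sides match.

No

v (velocity) has dimensions [L T^-1].
p (momentum) has dimensions [L M T^-1].
m (mass) has dimensions [M].

Left side: [L T^-1]
Right side: [L M^2 T^-1]

The two sides have different dimensions, so the equation is NOT dimensionally consistent.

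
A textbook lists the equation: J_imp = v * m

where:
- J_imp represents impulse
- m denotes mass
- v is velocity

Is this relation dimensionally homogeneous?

Yes

J_imp (impulse) has dimensions [L M T^-1].
m (mass) has dimensions [M].
v (velocity) has dimensions [L T^-1].

Left side: [L M T^-1]
Right side: [L M T^-1]

Both sides have the same dimensions, so the equation is dimensionally consistent.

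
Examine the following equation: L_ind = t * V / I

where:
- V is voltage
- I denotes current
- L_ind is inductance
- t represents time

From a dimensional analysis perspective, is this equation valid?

Yes

V (voltage) has dimensions [I^-1 L^2 M T^-3].
I (current) has dimensions [I].
L_ind (inductance) has dimensions [I^-2 L^2 M T^-2].
t (time) has dimensions [T].

Left side: [I^-2 L^2 M T^-2]
Right side: [I^-2 L^2 M T^-2]

Both sides have the same dimensions, so the equation is dimensionally consistent.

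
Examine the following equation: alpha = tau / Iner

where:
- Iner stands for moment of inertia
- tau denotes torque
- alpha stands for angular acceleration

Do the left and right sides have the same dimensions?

Yes

Iner (moment of inertia) has dimensions [L^2 M].
tau (torque) has dimensions [L^2 M T^-2].
alpha (angular acceleration) has dimensions [T^-2].

Left side: [T^-2]
Right side: [T^-2]

Both sides have the same dimensions, so the equation is dimensionally consistent.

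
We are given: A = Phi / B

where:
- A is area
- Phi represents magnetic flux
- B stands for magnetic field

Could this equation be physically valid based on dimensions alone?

Yes

A (area) has dimensions [L^2].
Phi (magnetic flux) has dimensions [I^-1 L^2 M T^-2].
B (magnetic field) has dimensions [I^-1 M T^-2].

Left side: [L^2]
Right side: [L^2]

Both sides have the same dimensions, so the equation is dimensionally consistent.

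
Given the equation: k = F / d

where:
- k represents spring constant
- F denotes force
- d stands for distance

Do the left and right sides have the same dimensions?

Yes

k (spring constant) has dimensions [M T^-2].
F (force) has dimensions [L M T^-2].
d (distance) has dimensions [L].

Left side: [M T^-2]
Right side: [M T^-2]

Both sides have the same dimensions, so the equation is dimensionally consistent.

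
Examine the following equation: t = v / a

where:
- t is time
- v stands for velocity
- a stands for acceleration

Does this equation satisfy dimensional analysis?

Yes

t (time) has dimensions [T].
v (velocity) has dimensions [L T^-1].
a (acceleration) has dimensions [L T^-2].

Left side: [T]
Right side: [T]

Both sides have the same dimensions, so the equation is dimensionally consistent.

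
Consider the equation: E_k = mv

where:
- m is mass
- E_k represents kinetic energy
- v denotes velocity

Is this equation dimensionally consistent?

No

m (mass) has dimensions [M].
E_k (kinetic energy) has dimensions [L^2 M T^-2].
v (velocity) has dimensions [L T^-1].

Left side: [L^2 M T^-2]
Right side: [L M T^-1]

The two sides have different dimensions, so the equation is NOT dimensionally consistent.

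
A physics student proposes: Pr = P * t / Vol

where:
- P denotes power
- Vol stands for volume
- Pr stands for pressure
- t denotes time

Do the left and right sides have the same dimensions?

Yes

P (power) has dimensions [L^2 M T^-3].
Vol (volume) has dimensions [L^3].
Pr (pressure) has dimensions [L^-1 M T^-2].
t (time) has dimensions [T].

Left side: [L^-1 M T^-2]
Right side: [L^-1 M T^-2]

Both sides have the same dimensions, so the equation is dimensionally consistent.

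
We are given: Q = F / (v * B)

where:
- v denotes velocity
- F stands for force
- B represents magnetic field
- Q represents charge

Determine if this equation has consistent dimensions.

Yes

v (velocity) has dimensions [L T^-1].
F (force) has dimensions [L M T^-2].
B (magnetic field) has dimensions [I^-1 M T^-2].
Q (charge) has dimensions [I T].

Left side: [I T]
Right side: [I T]

Both sides have the same dimensions, so the equation is dimensionally consistent.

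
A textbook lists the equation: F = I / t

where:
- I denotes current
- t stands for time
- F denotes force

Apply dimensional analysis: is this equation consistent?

No

I (current) has dimensions [I].
t (time) has dimensions [T].
F (force) has dimensions [L M T^-2].

Left side: [L M T^-2]
Right side: [I T^-1]

The two sides have different dimensions, so the equation is NOT dimensionally consistent.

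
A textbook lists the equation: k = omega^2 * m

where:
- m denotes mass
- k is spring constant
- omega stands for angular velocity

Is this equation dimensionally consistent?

Yes

m (mass) has dimensions [M].
k (spring constant) has dimensions [M T^-2].
omega (angular velocity) has dimensions [T^-1].

Left side: [M T^-2]
Right side: [M T^-2]

Both sides have the same dimensions, so the equation is dimensionally consistent.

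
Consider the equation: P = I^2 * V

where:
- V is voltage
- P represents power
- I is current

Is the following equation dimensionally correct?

No

V (voltage) has dimensions [I^-1 L^2 M T^-3].
P (power) has dimensions [L^2 M T^-3].
I (current) has dimensions [I].

Left side: [L^2 M T^-3]
Right side: [I L^2 M T^-3]

The two sides have different dimensions, so the equation is NOT dimensionally consistent.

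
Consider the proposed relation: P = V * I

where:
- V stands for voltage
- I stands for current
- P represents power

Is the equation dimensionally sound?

Yes

V (voltage) has dimensions [I^-1 L^2 M T^-3].
I (current) has dimensions [I].
P (power) has dimensions [L^2 M T^-3].

Left side: [L^2 M T^-3]
Right side: [L^2 M T^-3]

Both sides have the same dimensions, so the equation is dimensionally consistent.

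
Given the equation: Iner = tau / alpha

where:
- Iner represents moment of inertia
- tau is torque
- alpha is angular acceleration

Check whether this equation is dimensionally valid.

Yes

Iner (moment of inertia) has dimensions [L^2 M].
tau (torque) has dimensions [L^2 M T^-2].
alpha (angular acceleration) has dimensions [T^-2].

Left side: [L^2 M]
Right side: [L^2 M]

Both sides have the same dimensions, so the equation is dimensionally consistent.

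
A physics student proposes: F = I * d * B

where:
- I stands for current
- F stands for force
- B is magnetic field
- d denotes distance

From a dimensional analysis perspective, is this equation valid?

Yes

I (current) has dimensions [I].
F (force) has dimensions [L M T^-2].
B (magnetic field) has dimensions [I^-1 M T^-2].
d (distance) has dimensions [L].

Left side: [L M T^-2]
Right side: [L M T^-2]

Both sides have the same dimensions, so the equation is dimensionally consistent.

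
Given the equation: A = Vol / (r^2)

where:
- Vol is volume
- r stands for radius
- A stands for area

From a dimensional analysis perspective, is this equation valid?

No

Vol (volume) has dimensions [L^3].
r (radius) has dimensions [L].
A (area) has dimensions [L^2].

Left side: [L^2]
Right side: [L]

The two sides have different dimensions, so the equation is NOT dimensionally consistent.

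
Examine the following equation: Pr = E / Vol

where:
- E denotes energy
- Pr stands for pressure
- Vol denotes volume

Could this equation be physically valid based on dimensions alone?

Yes

E (energy) has dimensions [L^2 M T^-2].
Pr (pressure) has dimensions [L^-1 M T^-2].
Vol (volume) has dimensions [L^3].

Left side: [L^-1 M T^-2]
Right side: [L^-1 M T^-2]

Both sides have the same dimensions, so the equation is dimensionally consistent.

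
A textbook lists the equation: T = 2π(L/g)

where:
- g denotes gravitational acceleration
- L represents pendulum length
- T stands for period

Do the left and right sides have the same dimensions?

No

g (gravitational acceleration) has dimensions [L T^-2].
L (pendulum length) has dimensions [L].
T (period) has dimensions [T].

Left side: [T]
Right side: [T^2]

The two sides have different dimensions, so the equation is NOT dimensionally consistent.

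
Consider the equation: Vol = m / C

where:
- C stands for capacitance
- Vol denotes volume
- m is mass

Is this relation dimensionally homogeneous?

No

C (capacitance) has dimensions [I^2 L^-2 M^-1 T^4].
Vol (volume) has dimensions [L^3].
m (mass) has dimensions [M].

Left side: [L^3]
Right side: [I^-2 L^2 M^2 T^-4]

The two sides have different dimensions, so the equation is NOT dimensionally consistent.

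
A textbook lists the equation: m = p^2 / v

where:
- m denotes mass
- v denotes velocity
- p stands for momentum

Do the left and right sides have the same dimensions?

No

m (mass) has dimensions [M].
v (velocity) has dimensions [L T^-1].
p (momentum) has dimensions [L M T^-1].

Left side: [M]
Right side: [L M^2 T^-1]

The two sides have different dimensions, so the equation is NOT dimensionally consistent.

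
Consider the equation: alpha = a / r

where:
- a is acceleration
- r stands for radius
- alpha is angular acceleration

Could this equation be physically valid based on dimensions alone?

Yes

a (acceleration) has dimensions [L T^-2].
r (radius) has dimensions [L].
alpha (angular acceleration) has dimensions [T^-2].

Left side: [T^-2]
Right side: [T^-2]

Both sides have the same dimensions, so the equation is dimensionally consistent.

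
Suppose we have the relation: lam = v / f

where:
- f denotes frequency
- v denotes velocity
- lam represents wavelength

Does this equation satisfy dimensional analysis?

Yes

f (frequency) has dimensions [T^-1].
v (velocity) has dimensions [L T^-1].
lam (wavelength) has dimensions [L].

Left side: [L]
Right side: [L]

Both sides have the same dimensions, so the equation is dimensionally consistent.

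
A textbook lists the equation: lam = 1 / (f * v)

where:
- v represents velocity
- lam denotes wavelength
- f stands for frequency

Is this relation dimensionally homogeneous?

No

v (velocity) has dimensions [L T^-1].
lam (wavelength) has dimensions [L].
f (frequency) has dimensions [T^-1].

Left side: [L]
Right side: [L^-1 T^2]

The two sides have different dimensions, so the equation is NOT dimensionally consistent.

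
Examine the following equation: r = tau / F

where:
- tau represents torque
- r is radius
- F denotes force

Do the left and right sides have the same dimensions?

Yes

tau (torque) has dimensions [L^2 M T^-2].
r (radius) has dimensions [L].
F (force) has dimensions [L M T^-2].

Left side: [L]
Right side: [L]

Both sides have the same dimensions, so the equation is dimensionally consistent.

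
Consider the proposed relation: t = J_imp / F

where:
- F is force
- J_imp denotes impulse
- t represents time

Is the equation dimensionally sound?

Yes

F (force) has dimensions [L M T^-2].
J_imp (impulse) has dimensions [L M T^-1].
t (time) has dimensions [T].

Left side: [T]
Right side: [T]

Both sides have the same dimensions, so the equation is dimensionally consistent.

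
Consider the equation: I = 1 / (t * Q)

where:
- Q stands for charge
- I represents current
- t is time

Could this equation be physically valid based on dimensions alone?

No

Q (charge) has dimensions [I T].
I (current) has dimensions [I].
t (time) has dimensions [T].

Left side: [I]
Right side: [I^-1 T^-2]

The two sides have different dimensions, so the equation is NOT dimensionally consistent.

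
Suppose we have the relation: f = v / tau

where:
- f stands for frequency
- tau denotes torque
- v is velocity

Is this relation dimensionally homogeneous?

No

f (frequency) has dimensions [T^-1].
tau (torque) has dimensions [L^2 M T^-2].
v (velocity) has dimensions [L T^-1].

Left side: [T^-1]
Right side: [L^-1 M^-1 T]

The two sides have different dimensions, so the equation is NOT dimensionally consistent.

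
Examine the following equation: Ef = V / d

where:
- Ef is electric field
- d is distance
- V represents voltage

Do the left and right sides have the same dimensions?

Yes

Ef (electric field) has dimensions [I^-1 L M T^-3].
d (distance) has dimensions [L].
V (voltage) has dimensions [I^-1 L^2 M T^-3].

Left side: [I^-1 L M T^-3]
Right side: [I^-1 L M T^-3]

Both sides have the same dimensions, so the equation is dimensionally consistent.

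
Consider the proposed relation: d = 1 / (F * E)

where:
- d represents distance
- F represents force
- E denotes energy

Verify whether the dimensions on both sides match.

No

d (distance) has dimensions [L].
F (force) has dimensions [L M T^-2].
E (energy) has dimensions [L^2 M T^-2].

Left side: [L]
Right side: [L^-3 M^-2 T^4]

The two sides have different dimensions, so the equation is NOT dimensionally consistent.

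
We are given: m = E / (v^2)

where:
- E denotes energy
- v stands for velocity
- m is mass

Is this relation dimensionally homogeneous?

Yes

E (energy) has dimensions [L^2 M T^-2].
v (velocity) has dimensions [L T^-1].
m (mass) has dimensions [M].

Left side: [M]
Right side: [M]

Both sides have the same dimensions, so the equation is dimensionally consistent.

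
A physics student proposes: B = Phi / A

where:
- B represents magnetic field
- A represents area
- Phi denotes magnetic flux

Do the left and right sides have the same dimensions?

Yes

B (magnetic field) has dimensions [I^-1 M T^-2].
A (area) has dimensions [L^2].
Phi (magnetic flux) has dimensions [I^-1 L^2 M T^-2].

Left side: [I^-1 M T^-2]
Right side: [I^-1 M T^-2]

Both sides have the same dimensions, so the equation is dimensionally consistent.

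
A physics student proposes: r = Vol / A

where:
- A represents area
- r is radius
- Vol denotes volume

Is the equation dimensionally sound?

Yes

A (area) has dimensions [L^2].
r (radius) has dimensions [L].
Vol (volume) has dimensions [L^3].

Left side: [L]
Right side: [L]

Both sides have the same dimensions, so the equation is dimensionally consistent.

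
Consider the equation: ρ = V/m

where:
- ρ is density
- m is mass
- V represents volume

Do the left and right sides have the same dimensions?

No

ρ (density) has dimensions [L^-3 M].
m (mass) has dimensions [M].
V (volume) has dimensions [L^3].

Left side: [L^-3 M]
Right side: [L^3 M^-1]

The two sides have different dimensions, so the equation is NOT dimensionally consistent.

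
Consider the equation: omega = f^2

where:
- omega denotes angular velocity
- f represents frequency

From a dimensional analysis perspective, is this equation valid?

No

omega (angular velocity) has dimensions [T^-1].
f (frequency) has dimensions [T^-1].

Left side: [T^-1]
Right side: [T^-2]

The two sides have different dimensions, so the equation is NOT dimensionally consistent.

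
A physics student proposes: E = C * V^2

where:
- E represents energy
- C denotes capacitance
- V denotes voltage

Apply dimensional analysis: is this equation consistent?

Yes

E (energy) has dimensions [L^2 M T^-2].
C (capacitance) has dimensions [I^2 L^-2 M^-1 T^4].
V (voltage) has dimensions [I^-1 L^2 M T^-3].

Left side: [L^2 M T^-2]
Right side: [L^2 M T^-2]

Both sides have the same dimensions, so the equation is dimensionally consistent.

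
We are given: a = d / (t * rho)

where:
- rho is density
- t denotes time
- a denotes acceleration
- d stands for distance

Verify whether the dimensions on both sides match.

No

rho (density) has dimensions [L^-3 M].
t (time) has dimensions [T].
a (acceleration) has dimensions [L T^-2].
d (distance) has dimensions [L].

Left side: [L T^-2]
Right side: [L^4 M^-1 T^-1]

The two sides have different dimensions, so the equation is NOT dimensionally consistent.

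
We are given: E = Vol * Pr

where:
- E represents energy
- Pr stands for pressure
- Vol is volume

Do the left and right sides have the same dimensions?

Yes

E (energy) has dimensions [L^2 M T^-2].
Pr (pressure) has dimensions [L^-1 M T^-2].
Vol (volume) has dimensions [L^3].

Left side: [L^2 M T^-2]
Right side: [L^2 M T^-2]

Both sides have the same dimensions, so the equation is dimensionally consistent.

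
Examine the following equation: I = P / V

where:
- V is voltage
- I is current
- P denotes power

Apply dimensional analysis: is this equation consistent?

Yes

V (voltage) has dimensions [I^-1 L^2 M T^-3].
I (current) has dimensions [I].
P (power) has dimensions [L^2 M T^-3].

Left side: [I]
Right side: [I]

Both sides have the same dimensions, so the equation is dimensionally consistent.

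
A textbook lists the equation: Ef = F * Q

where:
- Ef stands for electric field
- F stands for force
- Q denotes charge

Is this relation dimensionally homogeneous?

No

Ef (electric field) has dimensions [I^-1 L M T^-3].
F (force) has dimensions [L M T^-2].
Q (charge) has dimensions [I T].

Left side: [I^-1 L M T^-3]
Right side: [I L M T^-1]

The two sides have different dimensions, so the equation is NOT dimensionally consistent.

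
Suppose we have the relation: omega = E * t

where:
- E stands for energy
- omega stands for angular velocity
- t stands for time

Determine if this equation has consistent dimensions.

No

E (energy) has dimensions [L^2 M T^-2].
omega (angular velocity) has dimensions [T^-1].
t (time) has dimensions [T].

Left side: [T^-1]
Right side: [L^2 M T^-1]

The two sides have different dimensions, so the equation is NOT dimensionally consistent.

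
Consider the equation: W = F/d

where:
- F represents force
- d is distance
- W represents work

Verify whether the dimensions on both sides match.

No

F (force) has dimensions [L M T^-2].
d (distance) has dimensions [L].
W (work) has dimensions [L^2 M T^-2].

Left side: [L^2 M T^-2]
Right side: [M T^-2]

The two sides have different dimensions, so the equation is NOT dimensionally consistent.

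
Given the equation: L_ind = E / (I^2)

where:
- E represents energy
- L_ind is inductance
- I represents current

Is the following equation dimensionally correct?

Yes

E (energy) has dimensions [L^2 M T^-2].
L_ind (inductance) has dimensions [I^-2 L^2 M T^-2].
I (current) has dimensions [I].

Left side: [I^-2 L^2 M T^-2]
Right side: [I^-2 L^2 M T^-2]

Both sides have the same dimensions, so the equation is dimensionally consistent.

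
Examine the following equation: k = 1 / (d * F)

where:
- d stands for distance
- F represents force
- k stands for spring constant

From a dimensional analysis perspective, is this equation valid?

No

d (distance) has dimensions [L].
F (force) has dimensions [L M T^-2].
k (spring constant) has dimensions [M T^-2].

Left side: [M T^-2]
Right side: [L^-2 M^-1 T^2]

The two sides have different dimensions, so the equation is NOT dimensionally consistent.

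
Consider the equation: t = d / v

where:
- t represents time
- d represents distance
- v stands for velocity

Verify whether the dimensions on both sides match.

Yes

t (time) has dimensions [T].
d (distance) has dimensions [L].
v (velocity) has dimensions [L T^-1].

Left side: [T]
Right side: [T]

Both sides have the same dimensions, so the equation is dimensionally consistent.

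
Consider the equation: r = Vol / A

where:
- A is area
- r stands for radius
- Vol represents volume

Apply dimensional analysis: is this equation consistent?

Yes

A (area) has dimensions [L^2].
r (radius) has dimensions [L].
Vol (volume) has dimensions [L^3].

Left side: [L]
Right side: [L]

Both sides have the same dimensions, so the equation is dimensionally consistent.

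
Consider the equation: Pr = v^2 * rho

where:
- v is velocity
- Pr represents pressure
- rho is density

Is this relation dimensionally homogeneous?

Yes

v (velocity) has dimensions [L T^-1].
Pr (pressure) has dimensions [L^-1 M T^-2].
rho (density) has dimensions [L^-3 M].

Left side: [L^-1 M T^-2]
Right side: [L^-1 M T^-2]

Both sides have the same dimensions, so the equation is dimensionally consistent.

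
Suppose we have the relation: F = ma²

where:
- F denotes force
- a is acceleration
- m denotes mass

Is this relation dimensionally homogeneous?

No

F (force) has dimensions [L M T^-2].
a (acceleration) has dimensions [L T^-2].
m (mass) has dimensions [M].

Left side: [L M T^-2]
Right side: [L^2 M T^-4]

The two sides have different dimensions, so the equation is NOT dimensionally consistent.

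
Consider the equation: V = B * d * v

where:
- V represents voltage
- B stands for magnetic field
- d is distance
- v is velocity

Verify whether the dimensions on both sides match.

Yes

V (voltage) has dimensions [I^-1 L^2 M T^-3].
B (magnetic field) has dimensions [I^-1 M T^-2].
d (distance) has dimensions [L].
v (velocity) has dimensions [L T^-1].

Left side: [I^-1 L^2 M T^-3]
Right side: [I^-1 L^2 M T^-3]

Both sides have the same dimensions, so the equation is dimensionally consistent.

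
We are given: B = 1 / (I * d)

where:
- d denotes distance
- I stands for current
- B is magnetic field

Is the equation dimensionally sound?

No

d (distance) has dimensions [L].
I (current) has dimensions [I].
B (magnetic field) has dimensions [I^-1 M T^-2].

Left side: [I^-1 M T^-2]
Right side: [I^-1 L^-1]

The two sides have different dimensions, so the equation is NOT dimensionally consistent.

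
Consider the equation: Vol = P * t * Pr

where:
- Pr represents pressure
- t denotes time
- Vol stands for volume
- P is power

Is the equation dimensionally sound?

No

Pr (pressure) has dimensions [L^-1 M T^-2].
t (time) has dimensions [T].
Vol (volume) has dimensions [L^3].
P (power) has dimensions [L^2 M T^-3].

Left side: [L^3]
Right side: [L M^2 T^-4]

The two sides have different dimensions, so the equation is NOT dimensionally consistent.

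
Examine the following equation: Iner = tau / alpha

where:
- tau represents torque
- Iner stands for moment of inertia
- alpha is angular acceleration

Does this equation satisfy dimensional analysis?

Yes

tau (torque) has dimensions [L^2 M T^-2].
Iner (moment of inertia) has dimensions [L^2 M].
alpha (angular acceleration) has dimensions [T^-2].

Left side: [L^2 M]
Right side: [L^2 M]

Both sides have the same dimensions, so the equation is dimensionally consistent.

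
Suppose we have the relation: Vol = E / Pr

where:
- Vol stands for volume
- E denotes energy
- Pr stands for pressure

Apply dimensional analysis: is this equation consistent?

Yes

Vol (volume) has dimensions [L^3].
E (energy) has dimensions [L^2 M T^-2].
Pr (pressure) has dimensions [L^-1 M T^-2].

Left side: [L^3]
Right side: [L^3]

Both sides have the same dimensions, so the equation is dimensionally consistent.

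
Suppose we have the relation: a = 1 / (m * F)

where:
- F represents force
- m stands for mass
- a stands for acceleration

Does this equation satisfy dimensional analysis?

No

F (force) has dimensions [L M T^-2].
m (mass) has dimensions [M].
a (acceleration) has dimensions [L T^-2].

Left side: [L T^-2]
Right side: [L^-1 M^-2 T^2]

The two sides have different dimensions, so the equation is NOT dimensionally consistent.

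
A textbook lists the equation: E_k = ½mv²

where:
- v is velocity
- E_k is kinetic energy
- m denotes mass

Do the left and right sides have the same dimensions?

Yes

v (velocity) has dimensions [L T^-1].
E_k (kinetic energy) has dimensions [L^2 M T^-2].
m (mass) has dimensions [M].

Left side: [L^2 M T^-2]
Right side: [L^2 M T^-2]

Both sides have the same dimensions, so the equation is dimensionally consistent.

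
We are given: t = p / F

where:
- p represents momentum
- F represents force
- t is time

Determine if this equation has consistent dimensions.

Yes

p (momentum) has dimensions [L M T^-1].
F (force) has dimensions [L M T^-2].
t (time) has dimensions [T].

Left side: [T]
Right side: [T]

Both sides have the same dimensions, so the equation is dimensionally consistent.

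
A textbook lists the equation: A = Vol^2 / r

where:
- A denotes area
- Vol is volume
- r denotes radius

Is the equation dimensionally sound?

No

A (area) has dimensions [L^2].
Vol (volume) has dimensions [L^3].
r (radius) has dimensions [L].

Left side: [L^2]
Right side: [L^5]

The two sides have different dimensions, so the equation is NOT dimensionally consistent.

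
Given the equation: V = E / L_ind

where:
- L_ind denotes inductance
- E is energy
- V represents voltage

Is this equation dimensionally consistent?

No

L_ind (inductance) has dimensions [I^-2 L^2 M T^-2].
E (energy) has dimensions [L^2 M T^-2].
V (voltage) has dimensions [I^-1 L^2 M T^-3].

Left side: [I^-1 L^2 M T^-3]
Right side: [I^2]

The two sides have different dimensions, so the equation is NOT dimensionally consistent.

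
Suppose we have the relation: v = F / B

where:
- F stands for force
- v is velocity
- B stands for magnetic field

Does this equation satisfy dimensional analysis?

No

F (force) has dimensions [L M T^-2].
v (velocity) has dimensions [L T^-1].
B (magnetic field) has dimensions [I^-1 M T^-2].

Left side: [L T^-1]
Right side: [I L]

The two sides have different dimensions, so the equation is NOT dimensionally consistent.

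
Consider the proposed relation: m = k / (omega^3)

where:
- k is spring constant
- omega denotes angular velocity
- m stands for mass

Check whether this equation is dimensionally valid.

No

k (spring constant) has dimensions [M T^-2].
omega (angular velocity) has dimensions [T^-1].
m (mass) has dimensions [M].

Left side: [M]
Right side: [M T]

The two sides have different dimensions, so the equation is NOT dimensionally consistent.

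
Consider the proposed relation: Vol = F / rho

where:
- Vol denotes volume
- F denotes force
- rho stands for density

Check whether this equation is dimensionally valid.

No

Vol (volume) has dimensions [L^3].
F (force) has dimensions [L M T^-2].
rho (density) has dimensions [L^-3 M].

Left side: [L^3]
Right side: [L^4 T^-2]

The two sides have different dimensions, so the equation is NOT dimensionally consistent.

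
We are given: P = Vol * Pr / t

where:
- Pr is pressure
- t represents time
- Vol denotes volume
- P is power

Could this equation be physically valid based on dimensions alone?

Yes

Pr (pressure) has dimensions [L^-1 M T^-2].
t (time) has dimensions [T].
Vol (volume) has dimensions [L^3].
P (power) has dimensions [L^2 M T^-3].

Left side: [L^2 M T^-3]
Right side: [L^2 M T^-3]

Both sides have the same dimensions, so the equation is dimensionally consistent.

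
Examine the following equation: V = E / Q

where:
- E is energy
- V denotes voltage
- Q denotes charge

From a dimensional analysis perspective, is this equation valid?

Yes

E (energy) has dimensions [L^2 M T^-2].
V (voltage) has dimensions [I^-1 L^2 M T^-3].
Q (charge) has dimensions [I T].

Left side: [I^-1 L^2 M T^-3]
Right side: [I^-1 L^2 M T^-3]

Both sides have the same dimensions, so the equation is dimensionally consistent.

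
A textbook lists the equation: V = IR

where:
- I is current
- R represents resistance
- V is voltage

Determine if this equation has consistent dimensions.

Yes

I (current) has dimensions [I].
R (resistance) has dimensions [I^-2 L^2 M T^-3].
V (voltage) has dimensions [I^-1 L^2 M T^-3].

Left side: [I^-1 L^2 M T^-3]
Right side: [I^-1 L^2 M T^-3]

Both sides have the same dimensions, so the equation is dimensionally consistent.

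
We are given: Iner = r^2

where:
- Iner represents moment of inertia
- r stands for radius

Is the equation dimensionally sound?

No

Iner (moment of inertia) has dimensions [L^2 M].
r (radius) has dimensions [L].

Left side: [L^2 M]
Right side: [L^2]

The two sides have different dimensions, so the equation is NOT dimensionally consistent.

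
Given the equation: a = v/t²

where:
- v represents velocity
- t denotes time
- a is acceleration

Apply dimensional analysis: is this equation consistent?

No

v (velocity) has dimensions [L T^-1].
t (time) has dimensions [T].
a (acceleration) has dimensions [L T^-2].

Left side: [L T^-2]
Right side: [L T^-3]

The two sides have different dimensions, so the equation is NOT dimensionally consistent.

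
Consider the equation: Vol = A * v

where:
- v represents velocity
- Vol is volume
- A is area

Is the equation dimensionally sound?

No

v (velocity) has dimensions [L T^-1].
Vol (volume) has dimensions [L^3].
A (area) has dimensions [L^2].

Left side: [L^3]
Right side: [L^3 T^-1]

The two sides have different dimensions, so the equation is NOT dimensionally consistent.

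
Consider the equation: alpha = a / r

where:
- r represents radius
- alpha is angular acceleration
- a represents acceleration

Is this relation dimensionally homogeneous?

Yes

r (radius) has dimensions [L].
alpha (angular acceleration) has dimensions [T^-2].
a (acceleration) has dimensions [L T^-2].

Left side: [T^-2]
Right side: [T^-2]

Both sides have the same dimensions, so the equation is dimensionally consistent.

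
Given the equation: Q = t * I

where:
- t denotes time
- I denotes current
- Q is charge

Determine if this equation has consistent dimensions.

Yes

t (time) has dimensions [T].
I (current) has dimensions [I].
Q (charge) has dimensions [I T].

Left side: [I T]
Right side: [I T]

Both sides have the same dimensions, so the equation is dimensionally consistent.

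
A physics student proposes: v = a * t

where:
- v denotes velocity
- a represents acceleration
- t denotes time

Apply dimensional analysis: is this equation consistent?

Yes

v (velocity) has dimensions [L T^-1].
a (acceleration) has dimensions [L T^-2].
t (time) has dimensions [T].

Left side: [L T^-1]
Right side: [L T^-1]

Both sides have the same dimensions, so the equation is dimensionally consistent.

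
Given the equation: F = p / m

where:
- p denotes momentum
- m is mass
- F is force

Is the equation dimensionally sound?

No

p (momentum) has dimensions [L M T^-1].
m (mass) has dimensions [M].
F (force) has dimensions [L M T^-2].

Left side: [L M T^-2]
Right side: [L T^-1]

The two sides have different dimensions, so the equation is NOT dimensionally consistent.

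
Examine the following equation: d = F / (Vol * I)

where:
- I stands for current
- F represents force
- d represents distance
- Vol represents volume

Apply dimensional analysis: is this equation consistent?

No

I (current) has dimensions [I].
F (force) has dimensions [L M T^-2].
d (distance) has dimensions [L].
Vol (volume) has dimensions [L^3].

Left side: [L]
Right side: [I^-1 L^-2 M T^-2]

The two sides have different dimensions, so the equation is NOT dimensionally consistent.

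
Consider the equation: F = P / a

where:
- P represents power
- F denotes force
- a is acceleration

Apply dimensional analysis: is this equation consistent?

No

P (power) has dimensions [L^2 M T^-3].
F (force) has dimensions [L M T^-2].
a (acceleration) has dimensions [L T^-2].

Left side: [L M T^-2]
Right side: [L M T^-1]

The two sides have different dimensions, so the equation is NOT dimensionally consistent.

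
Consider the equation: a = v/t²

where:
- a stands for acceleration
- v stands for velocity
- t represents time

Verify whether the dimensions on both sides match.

No

a (acceleration) has dimensions [L T^-2].
v (velocity) has dimensions [L T^-1].
t (time) has dimensions [T].

Left side: [L T^-2]
Right side: [L T^-3]

The two sides have different dimensions, so the equation is NOT dimensionally consistent.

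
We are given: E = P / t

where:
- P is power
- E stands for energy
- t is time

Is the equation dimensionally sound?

No

P (power) has dimensions [L^2 M T^-3].
E (energy) has dimensions [L^2 M T^-2].
t (time) has dimensions [T].

Left side: [L^2 M T^-2]
Right side: [L^2 M T^-4]

The two sides have different dimensions, so the equation is NOT dimensionally consistent.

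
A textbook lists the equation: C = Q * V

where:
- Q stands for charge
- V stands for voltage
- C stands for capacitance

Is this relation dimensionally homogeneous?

No

Q (charge) has dimensions [I T].
V (voltage) has dimensions [I^-1 L^2 M T^-3].
C (capacitance) has dimensions [I^2 L^-2 M^-1 T^4].

Left side: [I^2 L^-2 M^-1 T^4]
Right side: [L^2 M T^-2]

The two sides have different dimensions, so the equation is NOT dimensionally consistent.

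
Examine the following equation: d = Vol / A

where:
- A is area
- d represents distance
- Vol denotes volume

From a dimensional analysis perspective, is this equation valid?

Yes

A (area) has dimensions [L^2].
d (distance) has dimensions [L].
Vol (volume) has dimensions [L^3].

Left side: [L]
Right side: [L]

Both sides have the same dimensions, so the equation is dimensionally consistent.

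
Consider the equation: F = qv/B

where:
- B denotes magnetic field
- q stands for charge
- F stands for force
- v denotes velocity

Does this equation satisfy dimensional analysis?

No

B (magnetic field) has dimensions [I^-1 M T^-2].
q (charge) has dimensions [I T].
F (force) has dimensions [L M T^-2].
v (velocity) has dimensions [L T^-1].

Left side: [L M T^-2]
Right side: [I^2 L M^-1 T^2]

The two sides have different dimensions, so the equation is NOT dimensionally consistent.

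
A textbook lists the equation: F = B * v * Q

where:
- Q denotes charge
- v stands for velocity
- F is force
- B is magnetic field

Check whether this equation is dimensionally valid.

Yes

Q (charge) has dimensions [I T].
v (velocity) has dimensions [L T^-1].
F (force) has dimensions [L M T^-2].
B (magnetic field) has dimensions [I^-1 M T^-2].

Left side: [L M T^-2]
Right side: [L M T^-2]

Both sides have the same dimensions, so the equation is dimensionally consistent.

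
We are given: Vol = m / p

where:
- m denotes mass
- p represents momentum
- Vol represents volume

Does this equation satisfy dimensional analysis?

No

m (mass) has dimensions [M].
p (momentum) has dimensions [L M T^-1].
Vol (volume) has dimensions [L^3].

Left side: [L^3]
Right side: [L^-1 T]

The two sides have different dimensions, so the equation is NOT dimensionally consistent.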